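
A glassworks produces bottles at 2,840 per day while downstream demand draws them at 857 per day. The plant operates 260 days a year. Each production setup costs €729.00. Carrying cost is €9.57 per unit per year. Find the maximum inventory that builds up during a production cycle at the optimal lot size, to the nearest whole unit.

Annual demand D = 857 × 260 = 222,820.
Production build-up factor (1 − d/p) = 1 − 857/2,840 = 0.6982.
Q* = √(2DS / (H(1 − d/p))) = √(2 × 222,820 × 729 / (9.57 × 0.6982)).
= √(324,871,560 / 6.6822) ≈ 6972.647.
Maximum inventory = Q*(1 − d/p) = 6972.647 × 0.6982 ≈ 4868.577.

I_max ≈ 4,869 bottles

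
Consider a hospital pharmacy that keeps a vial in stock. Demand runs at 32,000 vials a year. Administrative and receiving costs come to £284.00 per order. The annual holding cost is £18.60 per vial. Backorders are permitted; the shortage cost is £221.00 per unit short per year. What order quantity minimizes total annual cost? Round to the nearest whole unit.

With planned backorders, Q* = √(2DS/H) · √((H+B)/B).
√(2DS/H) = √(2 × 32,000 × 284 / 18.6) = 988.536.
√((H+B)/B) = √((18.6+221)/221) = 1.0412.
Q* ≈ 1029.295.

Q* ≈ 1,029 vials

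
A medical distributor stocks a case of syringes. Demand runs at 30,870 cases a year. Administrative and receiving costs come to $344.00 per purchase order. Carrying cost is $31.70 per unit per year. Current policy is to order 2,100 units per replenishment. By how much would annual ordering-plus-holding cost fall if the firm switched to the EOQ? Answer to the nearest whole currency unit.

Extra cost ≈ $12,395 per year

EOQ = √(2DS/H) = √(2 × 30,870 × 344 / 31.7) ≈ 818.53.
Cost at Q* = (D/Q*)S + (Q*/2)H = √(2DSH) ≈ $25,947.30.
Cost at Q = 2,100: (30,870/2,100)×344 + (2,100/2)×31.7 = $5,056.80 + $33,285.00 = $38,341.80.
Excess = $38,341.80 − $25,947.30 = $12,394.50.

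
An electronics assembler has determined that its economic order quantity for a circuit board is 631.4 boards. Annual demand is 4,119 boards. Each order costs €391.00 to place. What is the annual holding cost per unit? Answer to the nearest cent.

H ≈ €8.08

Squaring Q* = √(2DS/H) gives Q*² = 2DS/H.
From Q* = √(2DS/H): H = 2DS / Q*² = 2 × 4,119 × 391 / 631.4² = 8.0796.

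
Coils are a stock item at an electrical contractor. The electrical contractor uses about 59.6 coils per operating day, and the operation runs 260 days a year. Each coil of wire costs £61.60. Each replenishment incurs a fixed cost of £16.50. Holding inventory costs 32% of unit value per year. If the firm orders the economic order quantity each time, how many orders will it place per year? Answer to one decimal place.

Annual demand D = 59.6 × 260 = 15,496.
Holding cost H = 0.32 × £61.60 = £19.7120 per unit per year.
Q* = √(2DS/H) = √(2 × 15,496 × 16.5 / 19.712) ≈ 161.07.
Orders per year = D / Q* = 15,496 / 161.07 ≈ 96.210.

N ≈ 96.2 orders per year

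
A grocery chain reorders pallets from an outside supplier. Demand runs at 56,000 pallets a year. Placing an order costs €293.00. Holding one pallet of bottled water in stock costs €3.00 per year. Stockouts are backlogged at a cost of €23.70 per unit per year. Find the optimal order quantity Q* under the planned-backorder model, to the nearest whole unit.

Q* ≈ 3,510 pallets

With planned backorders, Q* = √(2DS/H) · √((H+B)/B).
√(2DS/H) = √(2 × 56,000 × 293 / 3) = 3307.366.
√((H+B)/B) = √((3+23.7)/23.7) = 1.0614.
Q* ≈ 3510.457.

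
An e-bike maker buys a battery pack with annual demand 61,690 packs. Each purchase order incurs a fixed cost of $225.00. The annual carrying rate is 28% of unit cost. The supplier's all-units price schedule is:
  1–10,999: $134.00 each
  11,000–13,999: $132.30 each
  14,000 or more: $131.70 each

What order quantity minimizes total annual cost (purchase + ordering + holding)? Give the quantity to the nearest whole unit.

Holding cost per unit per year at price C is H = 0.28·C.
For each price level, check whether its EOQ is feasible; otherwise the best quantity at that price is the breakpoint.
EOQ at $134.00 = 860.2 (feasible in tier 1): TC = 61,690×$134.00 + (61,690/860.2)×225 + (860.2/2)×0.28×$134.00 = $8,298,733.42.
EOQ at $132.30 = 865.7 < 11000, so use break Q=11000: TC = 61,690×$132.30 + (61,690/11000.0)×225 + (11000.0/2)×0.28×$132.30 = $8,366,590.84.
EOQ at $131.70 = 867.6 < 14000, so use break Q=14000: TC = 61,690×$131.70 + (61,690/14000.0)×225 + (14000.0/2)×0.28×$131.70 = $8,383,696.45.
Lowest total cost is $8,298,733.42 at Q = 860.2.

Q* ≈ 860 packs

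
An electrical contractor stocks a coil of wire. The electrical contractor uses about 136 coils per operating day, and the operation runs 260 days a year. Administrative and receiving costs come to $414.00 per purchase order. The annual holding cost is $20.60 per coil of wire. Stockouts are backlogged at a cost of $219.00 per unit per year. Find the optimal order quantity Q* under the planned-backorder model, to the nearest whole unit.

Annual demand D = 136 × 260 = 35,360.
With planned backorders, Q* = √(2DS/H) · √((H+B)/B).
√(2DS/H) = √(2 × 35,360 × 414 / 20.6) = 1192.169.
√((H+B)/B) = √((20.6+219)/219) = 1.0460.
Q* ≈ 1246.979.

Q* ≈ 1,247 coils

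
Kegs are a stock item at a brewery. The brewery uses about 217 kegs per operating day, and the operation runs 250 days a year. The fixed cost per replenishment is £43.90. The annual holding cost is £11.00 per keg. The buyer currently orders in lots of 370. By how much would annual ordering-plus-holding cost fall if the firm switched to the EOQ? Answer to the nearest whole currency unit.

Annual demand D = 217 × 250 = 54,250.
EOQ = √(2DS/H) = √(2 × 54,250 × 43.9 / 11) ≈ 658.04.
Cost at Q* = (D/Q*)S + (Q*/2)H = √(2DSH) ≈ £7,238.41.
Cost at Q = 370: (54,250/370)×43.9 + (370/2)×11 = £6,436.69 + £2,035.00 = £8,471.69.
Excess = £8,471.69 − £7,238.41 = £1,233.27.

Extra cost ≈ £1,233 per year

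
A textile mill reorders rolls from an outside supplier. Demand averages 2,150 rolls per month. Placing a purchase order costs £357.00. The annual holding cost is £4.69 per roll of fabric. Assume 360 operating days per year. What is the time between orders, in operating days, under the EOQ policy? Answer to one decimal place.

Annual demand D = 2,150 × 12 = 25,800.
EOQ = √(2DS/H) = √(2 × 25,800 × 357 / 4.69) ≈ 1981.86.
Cycle time = Q*/D × 360 = 1981.86 / 25,800 × 360 ≈ 27.654 days.

T ≈ 27.7 days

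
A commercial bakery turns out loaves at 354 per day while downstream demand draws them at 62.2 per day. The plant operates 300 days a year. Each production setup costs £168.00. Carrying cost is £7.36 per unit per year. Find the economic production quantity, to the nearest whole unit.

Q* ≈ 1,017 loaves

Annual demand D = 62.2 × 300 = 18,660.
Production build-up factor (1 − d/p) = 1 − 62.2/354 = 0.8243.
Q* = √(2DS / (H(1 − d/p))) = √(2 × 18,660 × 168 / (7.36 × 0.8243)).
= √(6,269,760 / 6.0668) ≈ 1016.589.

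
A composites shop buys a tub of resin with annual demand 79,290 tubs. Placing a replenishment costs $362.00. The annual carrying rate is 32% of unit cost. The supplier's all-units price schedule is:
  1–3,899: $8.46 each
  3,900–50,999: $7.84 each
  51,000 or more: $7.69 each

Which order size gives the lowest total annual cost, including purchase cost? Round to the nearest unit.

Q* ≈ 4,783 tubs

Holding cost per unit per year at price C is H = 0.32·C.
For each price level, check whether its EOQ is feasible; otherwise the best quantity at that price is the breakpoint.
Tier 1 ($8.46): EOQ = 4604.9 exceeds tier's upper bound 3899, so this tier is dominated.
EOQ at $7.84 = 4783.5 (feasible in tier 2): TC = 79,290×$7.84 + (79,290/4783.5)×362 + (4783.5/2)×0.32×$7.84 = $633,634.44.
EOQ at $7.69 = 4829.9 < 51000, so use break Q=51000: TC = 79,290×$7.69 + (79,290/51000.0)×362 + (51000.0/2)×0.32×$7.69 = $673,053.30.
Lowest total cost is $633,634.44 at Q = 4783.5.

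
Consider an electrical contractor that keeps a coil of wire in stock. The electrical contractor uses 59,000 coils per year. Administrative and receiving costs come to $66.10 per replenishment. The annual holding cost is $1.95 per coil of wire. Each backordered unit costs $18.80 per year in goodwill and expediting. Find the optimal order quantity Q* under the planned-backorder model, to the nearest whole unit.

Q* ≈ 2,101 coils

With planned backorders, Q* = √(2DS/H) · √((H+B)/B).
√(2DS/H) = √(2 × 59,000 × 66.1 / 1.95) = 1999.974.
√((H+B)/B) = √((1.95+18.8)/18.8) = 1.0506.
Q* ≈ 2101.138.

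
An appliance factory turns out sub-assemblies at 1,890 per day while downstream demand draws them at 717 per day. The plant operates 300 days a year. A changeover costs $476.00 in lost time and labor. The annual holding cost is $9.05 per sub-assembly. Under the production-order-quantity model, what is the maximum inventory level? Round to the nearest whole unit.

Annual demand D = 717 × 300 = 215,100.
Production build-up factor (1 − d/p) = 1 − 717/1,890 = 0.6206.
Q* = √(2DS / (H(1 − d/p))) = √(2 × 215,100 × 476 / (9.05 × 0.6206)).
= √(204,775,200 / 5.6167) ≈ 6038.044.
Maximum inventory = Q*(1 − d/p) = 6038.044 × 0.6206 ≈ 3747.421.

I_max ≈ 3,747 sub-assemblies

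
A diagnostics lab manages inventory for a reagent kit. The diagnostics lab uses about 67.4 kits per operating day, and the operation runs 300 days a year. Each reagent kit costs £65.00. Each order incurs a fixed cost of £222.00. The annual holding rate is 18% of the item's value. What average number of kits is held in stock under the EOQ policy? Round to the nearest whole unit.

Average inventory ≈ 438 kits

Annual demand D = 67.4 × 300 = 20,220.
Holding cost H = 0.18 × £65.00 = £11.7000 per unit per year.
Q* = √(2DS/H) = √(2 × 20,220 × 222 / 11.7) ≈ 875.97.
Average inventory = Q*/2 ≈ 875.97 / 2 = 437.985.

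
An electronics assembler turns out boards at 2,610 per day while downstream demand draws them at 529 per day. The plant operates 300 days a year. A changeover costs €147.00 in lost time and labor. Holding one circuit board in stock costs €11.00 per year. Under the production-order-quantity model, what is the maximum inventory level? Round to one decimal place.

Annual demand D = 529 × 300 = 158,700.
Production build-up factor (1 − d/p) = 1 − 529/2,610 = 0.7973.
Q* = √(2DS / (H(1 − d/p))) = √(2 × 158,700 × 147 / (11 × 0.7973)).
= √(46,657,800 / 8.7705) ≈ 2306.482.
Maximum inventory = Q*(1 − d/p) = 2306.482 × 0.7973 ≈ 1838.999.

I_max ≈ 1,839.0 boards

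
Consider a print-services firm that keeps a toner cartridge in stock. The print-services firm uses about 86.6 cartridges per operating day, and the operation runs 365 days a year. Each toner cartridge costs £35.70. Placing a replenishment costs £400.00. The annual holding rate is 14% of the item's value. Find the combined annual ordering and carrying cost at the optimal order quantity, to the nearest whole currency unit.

TC* ≈ £11,242

Annual demand D = 86.6 × 365 = 31,609.
Holding cost H = 0.14 × £35.70 = £4.9980 per unit per year.
The optimal lot size = √(2DS/H) = √(2 × 31,609 × 400 / 4.998) ≈ 2249.33.
At the optimum the two cost components are equal, so total cost = 2·(Q*/2)H = Q*·H.
Minimum total = √(2DSH) = √(2 × 31,609 × 400 × 4.998) ≈ 11242.127.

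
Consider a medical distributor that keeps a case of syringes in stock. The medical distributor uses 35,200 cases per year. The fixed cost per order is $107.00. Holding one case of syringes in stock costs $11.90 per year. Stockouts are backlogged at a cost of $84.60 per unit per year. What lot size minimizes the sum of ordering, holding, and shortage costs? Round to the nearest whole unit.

Q* ≈ 850 cases

With planned backorders, Q* = √(2DS/H) · √((H+B)/B).
√(2DS/H) = √(2 × 35,200 × 107 / 11.9) = 795.618.
√((H+B)/B) = √((11.9+84.6)/84.6) = 1.0680.
Q* ≈ 849.734.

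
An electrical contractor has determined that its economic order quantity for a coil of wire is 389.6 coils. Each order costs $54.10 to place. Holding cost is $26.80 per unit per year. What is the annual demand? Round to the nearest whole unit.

D ≈ 37,596 coils per year

Squaring Q* = √(2DS/H) gives Q*² = 2DS/H.
From Q* = √(2DS/H): D = Q*²H / (2S) = 389.6² × 26.8 / (2 × 54.1) = 37596.328.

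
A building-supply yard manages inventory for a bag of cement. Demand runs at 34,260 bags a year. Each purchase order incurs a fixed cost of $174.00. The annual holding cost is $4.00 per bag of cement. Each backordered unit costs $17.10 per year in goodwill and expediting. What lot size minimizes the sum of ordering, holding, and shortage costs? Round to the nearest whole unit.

Q* ≈ 1,918 bags

With planned backorders, Q* = √(2DS/H) · √((H+B)/B).
√(2DS/H) = √(2 × 34,260 × 174 / 4) = 1726.447.
√((H+B)/B) = √((4+17.1)/17.1) = 1.1108.
Q* ≈ 1917.770.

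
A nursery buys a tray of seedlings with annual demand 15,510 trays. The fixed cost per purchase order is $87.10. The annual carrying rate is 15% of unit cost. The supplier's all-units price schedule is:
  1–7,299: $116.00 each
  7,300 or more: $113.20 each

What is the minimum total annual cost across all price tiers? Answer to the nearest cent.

TC* ≈ $1,806,016.53

Holding cost per unit per year at price C is H = 0.15·C.
Evaluate total cost at each tier's feasible EOQ or, if the EOQ is below the tier, at the tier's minimum quantity.
EOQ at $116.00 = 394.1 (feasible in tier 1): TC = 15,510×$116.00 + (15,510/394.1)×87.1 + (394.1/2)×0.15×$116.00 = $1,806,016.53.
EOQ at $113.20 = 398.9 < 7300, so use break Q=7300: TC = 15,510×$113.20 + (15,510/7300.0)×87.1 + (7300.0/2)×0.15×$113.20 = $1,817,894.06.
Lowest total cost among the candidates is at Q = 394.1.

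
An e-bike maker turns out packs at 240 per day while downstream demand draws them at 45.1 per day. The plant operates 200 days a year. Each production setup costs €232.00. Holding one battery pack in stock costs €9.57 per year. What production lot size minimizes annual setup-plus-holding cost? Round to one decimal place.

Annual demand D = 45.1 × 200 = 9,020.
Production build-up factor (1 − d/p) = 1 − 45.1/240 = 0.8121.
Q* = √(2DS / (H(1 − d/p))) = √(2 × 9,020 × 232 / (9.57 × 0.8121)).
= √(4,185,280 / 7.7716) ≈ 733.848.

Q* ≈ 733.8 packs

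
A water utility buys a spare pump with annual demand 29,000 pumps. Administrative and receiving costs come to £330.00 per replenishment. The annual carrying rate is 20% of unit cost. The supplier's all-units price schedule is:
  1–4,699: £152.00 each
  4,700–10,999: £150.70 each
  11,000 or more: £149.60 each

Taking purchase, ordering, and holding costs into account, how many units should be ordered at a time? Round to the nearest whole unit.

Q* ≈ 793 pumps

Holding cost per unit per year at price C is H = 0.20·C.
Evaluate total cost at each tier's feasible EOQ or, if the EOQ is below the tier, at the tier's minimum quantity.
EOQ at £152.00 = 793.5 (feasible in tier 1): TC = 29,000×£152.00 + (29,000/793.5)×330 + (793.5/2)×0.20×£152.00 = £4,432,121.69.
EOQ at £150.70 = 796.9 < 4700, so use break Q=4700: TC = 29,000×£150.70 + (29,000/4700.0)×330 + (4700.0/2)×0.20×£150.70 = £4,443,165.17.
EOQ at £149.60 = 799.8 < 11000, so use break Q=11000: TC = 29,000×£149.60 + (29,000/11000.0)×330 + (11000.0/2)×0.20×£149.60 = £4,503,830.00.
Lowest total cost is £4,432,121.69 at Q = 793.5.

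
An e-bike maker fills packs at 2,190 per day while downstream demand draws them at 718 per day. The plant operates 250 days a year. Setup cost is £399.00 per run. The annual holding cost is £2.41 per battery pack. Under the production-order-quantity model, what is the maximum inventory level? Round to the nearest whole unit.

I_max ≈ 6,321 packs

Annual demand D = 718 × 250 = 179,500.
Production build-up factor (1 − d/p) = 1 − 718/2,190 = 0.6721.
Q* = √(2DS / (H(1 − d/p))) = √(2 × 179,500 × 399 / (2.41 × 0.6721)).
= √(143,241,000 / 1.6199) ≈ 9403.582.
Maximum inventory = Q*(1 − d/p) = 9403.582 × 0.6721 ≈ 6320.581.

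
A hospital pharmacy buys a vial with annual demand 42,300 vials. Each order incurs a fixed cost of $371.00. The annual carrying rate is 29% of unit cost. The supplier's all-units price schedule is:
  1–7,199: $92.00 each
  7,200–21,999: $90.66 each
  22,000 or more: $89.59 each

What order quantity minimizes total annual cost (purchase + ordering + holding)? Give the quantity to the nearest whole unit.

Holding cost per unit per year at price C is H = 0.29·C.
Candidates are each tier's EOQ (if it falls in that tier) and each price-break quantity.
EOQ at $92.00 = 1084.6 (feasible in tier 1): TC = 42,300×$92.00 + (42,300/1084.6)×371 + (1084.6/2)×0.29×$92.00 = $3,920,537.77.
EOQ at $90.66 = 1092.6 < 7200, so use break Q=7200: TC = 42,300×$90.66 + (42,300/7200.0)×371 + (7200.0/2)×0.29×$90.66 = $3,931,746.67.
EOQ at $89.59 = 1099.1 < 22000, so use break Q=22000: TC = 42,300×$89.59 + (42,300/22000.0)×371 + (22000.0/2)×0.29×$89.59 = $4,076,162.43.
Lowest total cost is $3,920,537.77 at Q = 1084.6.

Q* ≈ 1,085 vials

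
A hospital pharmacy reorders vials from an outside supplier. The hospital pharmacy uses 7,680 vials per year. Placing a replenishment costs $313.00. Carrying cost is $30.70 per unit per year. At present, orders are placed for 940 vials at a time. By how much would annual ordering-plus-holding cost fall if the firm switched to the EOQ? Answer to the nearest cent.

Extra cost ≈ $4,837.38 per year

EOQ = √(2DS/H) = √(2 × 7,680 × 313 / 30.7) ≈ 395.73.
Cost at Q* = (D/Q*)S + (Q*/2)H = √(2DSH) ≈ $12,148.90.
Cost at Q = 940: (7,680/940)×313 + (940/2)×30.7 = $2,557.28 + $14,429.00 = $16,986.28.
Excess = $16,986.28 − $12,148.90 = $4,837.38.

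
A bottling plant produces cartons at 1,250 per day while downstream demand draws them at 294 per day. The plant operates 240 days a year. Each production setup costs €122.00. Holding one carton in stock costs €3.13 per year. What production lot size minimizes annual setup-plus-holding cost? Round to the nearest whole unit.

Q* ≈ 2,682 cartons

Annual demand D = 294 × 240 = 70,560.
Production build-up factor (1 − d/p) = 1 − 294/1,250 = 0.7648.
Q* = √(2DS / (H(1 − d/p))) = √(2 × 70,560 × 122 / (3.13 × 0.7648)).
= √(17,216,640 / 2.3938) ≈ 2681.811.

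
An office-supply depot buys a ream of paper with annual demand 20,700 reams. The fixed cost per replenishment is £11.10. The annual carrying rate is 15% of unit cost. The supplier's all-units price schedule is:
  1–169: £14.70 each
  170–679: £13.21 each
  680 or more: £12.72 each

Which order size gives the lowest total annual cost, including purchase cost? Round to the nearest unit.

Q* ≈ 680 reams

Holding cost per unit per year at price C is H = 0.15·C.
Candidates are each tier's EOQ (if it falls in that tier) and each price-break quantity.
Tier 1 (£14.70): EOQ = 456.5 exceeds tier's upper bound 169, so this tier is dominated.
EOQ at £13.21 = 481.6 (feasible in tier 2): TC = 20,700×£13.21 + (20,700/481.6)×11.1 + (481.6/2)×0.15×£13.21 = £274,401.24.
EOQ at £12.72 = 490.8 < 680, so use break Q=680: TC = 20,700×£12.72 + (20,700/680.0)×11.1 + (680.0/2)×0.15×£12.72 = £264,290.62.
Lowest total cost is £264,290.62 at Q = 680.0.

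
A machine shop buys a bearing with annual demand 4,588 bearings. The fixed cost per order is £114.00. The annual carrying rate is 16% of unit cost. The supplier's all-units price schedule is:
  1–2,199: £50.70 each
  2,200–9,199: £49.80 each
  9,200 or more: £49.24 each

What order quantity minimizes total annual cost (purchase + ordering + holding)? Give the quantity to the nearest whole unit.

Q* ≈ 359 bearings

Holding cost per unit per year at price C is H = 0.16·C.
Evaluate total cost at each tier's feasible EOQ or, if the EOQ is below the tier, at the tier's minimum quantity.
EOQ at £50.70 = 359.1 (feasible in tier 1): TC = 4,588×£50.70 + (4,588/359.1)×114 + (359.1/2)×0.16×£50.70 = £235,524.62.
EOQ at £49.80 = 362.3 < 2200, so use break Q=2200: TC = 4,588×£49.80 + (4,588/2200.0)×114 + (2200.0/2)×0.16×£49.80 = £237,484.94.
EOQ at £49.24 = 364.4 < 9200, so use break Q=9200: TC = 4,588×£49.24 + (4,588/9200.0)×114 + (9200.0/2)×0.16×£49.24 = £262,210.61.
Lowest total cost is £235,524.62 at Q = 359.1.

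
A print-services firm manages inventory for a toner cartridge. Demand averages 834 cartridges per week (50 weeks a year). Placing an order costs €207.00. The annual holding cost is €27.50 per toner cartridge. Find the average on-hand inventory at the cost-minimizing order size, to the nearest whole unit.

Average inventory ≈ 396 cartridges

Annual demand D = 834 × 50 = 41,700.
The optimal lot size = √(2DS/H) = √(2 × 41,700 × 207 / 27.5) ≈ 792.32.
Average inventory = Q*/2 ≈ 792.32 / 2 = 396.161.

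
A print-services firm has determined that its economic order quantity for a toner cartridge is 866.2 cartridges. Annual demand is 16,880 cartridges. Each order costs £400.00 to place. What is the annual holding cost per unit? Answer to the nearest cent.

H ≈ £18.00

Squaring Q* = √(2DS/H) gives Q*² = 2DS/H.
From Q* = √(2DS/H): H = 2DS / Q*² = 2 × 16,880 × 400 / 866.2² = 17.9981.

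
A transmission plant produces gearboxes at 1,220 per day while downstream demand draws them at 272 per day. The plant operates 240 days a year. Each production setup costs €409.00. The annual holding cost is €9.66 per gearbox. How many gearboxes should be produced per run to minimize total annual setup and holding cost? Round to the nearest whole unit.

Annual demand D = 272 × 240 = 65,280.
Production build-up factor (1 − d/p) = 1 − 272/1,220 = 0.7770.
Q* = √(2DS / (H(1 − d/p))) = √(2 × 65,280 × 409 / (9.66 × 0.7770)).
= √(53,399,040 / 7.5063) ≈ 2667.190.

Q* ≈ 2,667 gearboxes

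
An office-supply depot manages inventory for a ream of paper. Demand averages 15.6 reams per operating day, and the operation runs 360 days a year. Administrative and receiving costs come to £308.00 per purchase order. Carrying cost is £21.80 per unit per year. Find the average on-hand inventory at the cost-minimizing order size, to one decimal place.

Average inventory ≈ 199.2 reams

Annual demand D = 15.6 × 360 = 5,616.
EOQ = √(2DS/H) = √(2 × 5,616 × 308 / 21.8) ≈ 398.36.
Average inventory = Q*/2 ≈ 398.36 / 2 = 199.180.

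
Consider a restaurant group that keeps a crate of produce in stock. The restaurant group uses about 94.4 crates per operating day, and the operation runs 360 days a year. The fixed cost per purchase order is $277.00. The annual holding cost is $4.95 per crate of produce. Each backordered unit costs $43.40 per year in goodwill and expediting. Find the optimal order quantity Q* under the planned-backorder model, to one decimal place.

Q* ≈ 2,058.5 crates

Annual demand D = 94.4 × 360 = 33,984.
With planned backorders, Q* = √(2DS/H) · √((H+B)/B).
√(2DS/H) = √(2 × 33,984 × 277 / 4.95) = 1950.247.
√((H+B)/B) = √((4.95+43.4)/43.4) = 1.0555.
Q* ≈ 2058.462.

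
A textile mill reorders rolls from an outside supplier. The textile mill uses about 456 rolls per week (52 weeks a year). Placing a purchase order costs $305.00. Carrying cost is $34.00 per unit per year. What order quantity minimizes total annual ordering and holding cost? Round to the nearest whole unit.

Q* ≈ 652 rolls

Annual demand D = 456 × 52 = 23,712.
EOQ = √(2DS / H) = √(2 × 23,712 × 305 / 34).
= √(14,464,320 / 34) = √425,421.1765 ≈ 652.243.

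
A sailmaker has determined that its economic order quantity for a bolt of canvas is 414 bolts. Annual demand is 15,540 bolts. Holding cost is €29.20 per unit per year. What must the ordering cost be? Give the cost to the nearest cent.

Squaring Q* = √(2DS/H) gives Q*² = 2DS/H.
From Q* = √(2DS/H): S = Q*²H / (2D) = 414² × 29.2 / (2 × 15,540) = 161.0284.

S ≈ €161.03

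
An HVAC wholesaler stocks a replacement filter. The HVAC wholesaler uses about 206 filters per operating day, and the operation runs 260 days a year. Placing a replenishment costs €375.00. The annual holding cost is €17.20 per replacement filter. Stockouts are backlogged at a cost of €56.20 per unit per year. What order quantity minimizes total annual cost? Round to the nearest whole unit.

Q* ≈ 1,746 filters

Annual demand D = 206 × 260 = 53,560.
With planned backorders, Q* = √(2DS/H) · √((H+B)/B).
√(2DS/H) = √(2 × 53,560 × 375 / 17.2) = 1528.223.
√((H+B)/B) = √((17.2+56.2)/56.2) = 1.1428.
Q* ≈ 1746.492.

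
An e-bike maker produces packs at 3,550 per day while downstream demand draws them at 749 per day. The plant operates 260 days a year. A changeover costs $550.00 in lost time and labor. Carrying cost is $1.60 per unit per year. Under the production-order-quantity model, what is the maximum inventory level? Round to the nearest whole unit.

I_max ≈ 10,278 packs

Annual demand D = 749 × 260 = 194,740.
Production build-up factor (1 − d/p) = 1 − 749/3,550 = 0.7890.
Q* = √(2DS / (H(1 − d/p))) = √(2 × 194,740 × 550 / (1.6 × 0.7890)).
= √(214,214,000 / 1.2624) ≈ 13026.314.
Maximum inventory = Q*(1 − d/p) = 13026.314 × 0.7890 ≈ 10277.946.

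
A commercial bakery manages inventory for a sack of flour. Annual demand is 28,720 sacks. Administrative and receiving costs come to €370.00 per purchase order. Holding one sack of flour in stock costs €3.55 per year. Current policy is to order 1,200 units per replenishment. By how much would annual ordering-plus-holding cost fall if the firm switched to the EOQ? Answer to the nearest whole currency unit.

EOQ = √(2DS/H) = √(2 × 28,720 × 370 / 3.55) ≈ 2446.77.
Cost at Q* = (D/Q*)S + (Q*/2)H = √(2DSH) ≈ €8,686.05.
Cost at Q = 1,200: (28,720/1,200)×370 + (1,200/2)×3.55 = €8,855.33 + €2,130.00 = €10,985.33.
Excess = €10,985.33 − €8,686.05 = €2,299.28.

Extra cost ≈ €2,299 per year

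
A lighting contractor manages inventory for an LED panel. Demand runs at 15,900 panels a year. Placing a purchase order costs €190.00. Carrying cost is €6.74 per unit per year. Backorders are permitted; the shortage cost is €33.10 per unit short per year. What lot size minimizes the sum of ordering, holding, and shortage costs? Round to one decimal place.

Q* ≈ 1,038.7 panels

With planned backorders, Q* = √(2DS/H) · √((H+B)/B).
√(2DS/H) = √(2 × 15,900 × 190 / 6.74) = 946.805.
√((H+B)/B) = √((6.74+33.1)/33.1) = 1.0971.
Q* ≈ 1038.738.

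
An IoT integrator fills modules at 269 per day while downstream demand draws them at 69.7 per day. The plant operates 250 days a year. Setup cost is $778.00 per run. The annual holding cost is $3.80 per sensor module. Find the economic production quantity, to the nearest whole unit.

Annual demand D = 69.7 × 250 = 17,425.
Production build-up factor (1 − d/p) = 1 − 69.7/269 = 0.7409.
Q* = √(2DS / (H(1 − d/p))) = √(2 × 17,425 × 778 / (3.8 × 0.7409)).
= √(27,113,300 / 2.8154) ≈ 3103.287.

Q* ≈ 3,103 modules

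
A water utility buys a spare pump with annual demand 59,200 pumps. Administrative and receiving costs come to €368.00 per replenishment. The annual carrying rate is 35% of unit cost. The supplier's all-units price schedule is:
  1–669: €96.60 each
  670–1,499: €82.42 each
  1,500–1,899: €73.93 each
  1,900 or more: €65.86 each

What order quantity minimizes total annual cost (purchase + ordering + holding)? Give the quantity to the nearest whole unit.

Q* ≈ 1,900 pumps

Holding cost per unit per year at price C is H = 0.35·C.
For each price level, check whether its EOQ is feasible; otherwise the best quantity at that price is the breakpoint.
Tier 1 (€96.60): EOQ = 1135.2 exceeds tier's upper bound 669, so this tier is dominated.
EOQ at €82.42 = 1229.0 (feasible in tier 2): TC = 59,200×€82.42 + (59,200/1229.0)×368 + (1229.0/2)×0.35×€82.42 = €4,914,716.76.
EOQ at €73.93 = 1297.6 < 1500, so use break Q=1500: TC = 59,200×€73.93 + (59,200/1500.0)×368 + (1500.0/2)×0.35×€73.93 = €4,410,586.36.
EOQ at €65.86 = 1374.8 < 1900, so use break Q=1900: TC = 59,200×€65.86 + (59,200/1900.0)×368 + (1900.0/2)×0.35×€65.86 = €3,932,276.56.
Lowest total cost is €3,932,276.56 at Q = 1900.0.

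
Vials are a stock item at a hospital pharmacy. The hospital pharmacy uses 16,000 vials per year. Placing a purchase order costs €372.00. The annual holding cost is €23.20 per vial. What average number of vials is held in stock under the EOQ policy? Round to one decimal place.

Average inventory ≈ 358.2 vials

EOQ = √(2DS/H) = √(2 × 16,000 × 372 / 23.2) ≈ 716.31.
Average inventory = Q*/2 ≈ 716.31 / 2 = 358.156.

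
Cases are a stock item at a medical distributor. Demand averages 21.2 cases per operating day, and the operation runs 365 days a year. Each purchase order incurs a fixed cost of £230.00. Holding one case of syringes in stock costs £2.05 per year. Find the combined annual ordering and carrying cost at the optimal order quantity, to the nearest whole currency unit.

Annual demand D = 21.2 × 365 = 7,738.
Q* = √(2DS/H) = √(2 × 7,738 × 230 / 2.05) ≈ 1317.70.
At the optimum the two cost components are equal, so total cost = 2·(Q*/2)H = Q*·H.
Minimum total = √(2DSH) = √(2 × 7,738 × 230 × 2.05) ≈ 2701.284.

TC* ≈ £2,701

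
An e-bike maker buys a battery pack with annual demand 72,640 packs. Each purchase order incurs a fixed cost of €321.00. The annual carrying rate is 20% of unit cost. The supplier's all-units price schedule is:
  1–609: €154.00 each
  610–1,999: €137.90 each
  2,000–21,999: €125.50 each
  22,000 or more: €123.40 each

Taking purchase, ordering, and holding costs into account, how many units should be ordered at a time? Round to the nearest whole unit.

Q* ≈ 2,000 packs

Holding cost per unit per year at price C is H = 0.20·C.
Evaluate total cost at each tier's feasible EOQ or, if the EOQ is below the tier, at the tier's minimum quantity.
Tier 1 (€154.00): EOQ = 1230.5 exceeds tier's upper bound 609, so this tier is dominated.
EOQ at €137.90 = 1300.3 (feasible in tier 2): TC = 72,640×€137.90 + (72,640/1300.3)×321 + (1300.3/2)×0.20×€137.90 = €10,052,919.49.
EOQ at €125.50 = 1363.1 < 2000, so use break Q=2000: TC = 72,640×€125.50 + (72,640/2000.0)×321 + (2000.0/2)×0.20×€125.50 = €9,153,078.72.
EOQ at €123.40 = 1374.6 < 22000, so use break Q=22000: TC = 72,640×€123.40 + (72,640/22000.0)×321 + (22000.0/2)×0.20×€123.40 = €9,236,315.88.
Lowest total cost is €9,153,078.72 at Q = 2000.0.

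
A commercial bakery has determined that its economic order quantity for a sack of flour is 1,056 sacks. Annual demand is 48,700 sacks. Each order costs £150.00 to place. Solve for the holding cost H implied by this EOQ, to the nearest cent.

H ≈ £13.10

Squaring Q* = √(2DS/H) gives Q*² = 2DS/H.
From Q* = √(2DS/H): H = 2DS / Q*² = 2 × 48,700 × 150 / 1,056² = 13.1015.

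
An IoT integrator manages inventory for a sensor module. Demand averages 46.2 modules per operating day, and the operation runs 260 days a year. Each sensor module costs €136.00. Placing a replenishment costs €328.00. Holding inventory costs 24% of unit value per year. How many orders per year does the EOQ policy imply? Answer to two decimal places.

Annual demand D = 46.2 × 260 = 12,012.
Holding cost H = 0.24 × €136.00 = €32.6400 per unit per year.
The optimal lot size = √(2DS/H) = √(2 × 12,012 × 328 / 32.64) ≈ 491.34.
Orders per year = D / Q* = 12,012 / 491.34 ≈ 24.447.

N ≈ 24.45 orders per year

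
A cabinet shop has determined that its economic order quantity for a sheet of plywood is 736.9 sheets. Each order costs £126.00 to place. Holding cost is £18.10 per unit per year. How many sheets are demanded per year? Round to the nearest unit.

Invert the EOQ relation Q*² = 2DS/H.
From Q* = √(2DS/H): D = Q*²H / (2S) = 736.9² × 18.1 / (2 × 126) = 39002.743.

D ≈ 39,003 sheets per year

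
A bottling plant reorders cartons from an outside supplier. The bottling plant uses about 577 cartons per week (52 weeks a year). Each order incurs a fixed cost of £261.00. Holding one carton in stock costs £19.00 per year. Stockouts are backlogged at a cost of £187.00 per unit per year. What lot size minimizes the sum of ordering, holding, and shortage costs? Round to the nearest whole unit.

Q* ≈ 953 cartons

Annual demand D = 577 × 52 = 30,004.
With planned backorders, Q* = √(2DS/H) · √((H+B)/B).
√(2DS/H) = √(2 × 30,004 × 261 / 19) = 907.921.
√((H+B)/B) = √((19+187)/187) = 1.0496.
Q* ≈ 952.930.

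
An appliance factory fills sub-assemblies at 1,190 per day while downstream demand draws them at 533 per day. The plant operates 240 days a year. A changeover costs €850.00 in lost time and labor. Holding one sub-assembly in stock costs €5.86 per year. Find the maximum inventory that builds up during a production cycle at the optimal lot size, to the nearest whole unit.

I_max ≈ 4,526 sub-assemblies

Annual demand D = 533 × 240 = 127,920.
Production build-up factor (1 − d/p) = 1 − 533/1,190 = 0.5521.
Q* = √(2DS / (H(1 − d/p))) = √(2 × 127,920 × 850 / (5.86 × 0.5521)).
= √(217,464,000 / 3.2353) ≈ 8198.524.
Maximum inventory = Q*(1 − d/p) = 8198.524 × 0.5521 ≈ 4526.412.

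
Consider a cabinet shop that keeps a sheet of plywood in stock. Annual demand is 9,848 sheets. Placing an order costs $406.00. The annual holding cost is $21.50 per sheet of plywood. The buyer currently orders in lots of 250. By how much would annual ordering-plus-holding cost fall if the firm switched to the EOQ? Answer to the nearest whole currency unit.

EOQ = √(2DS/H) = √(2 × 9,848 × 406 / 21.5) ≈ 609.86.
Cost at Q* = (D/Q*)S + (Q*/2)H = √(2DSH) ≈ $13,112.07.
Cost at Q = 250: (9,848/250)×406 + (250/2)×21.5 = $15,993.15 + $2,687.50 = $18,680.65.
Excess = $18,680.65 − $13,112.07 = $5,568.58.

Extra cost ≈ $5,569 per year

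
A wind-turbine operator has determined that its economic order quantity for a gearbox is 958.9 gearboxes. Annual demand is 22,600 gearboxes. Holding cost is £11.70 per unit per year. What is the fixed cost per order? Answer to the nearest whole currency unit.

Invert the EOQ relation Q*² = 2DS/H.
From Q* = √(2DS/H): S = Q*²H / (2D) = 958.9² × 11.7 / (2 × 22,600) = 238.0094.

S ≈ £238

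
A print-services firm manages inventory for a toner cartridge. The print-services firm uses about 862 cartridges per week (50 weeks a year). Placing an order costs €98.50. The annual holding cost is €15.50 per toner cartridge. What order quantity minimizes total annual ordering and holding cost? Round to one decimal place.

Annual demand D = 862 × 50 = 43,100.
EOQ = √(2DS / H) = √(2 × 43,100 × 98.5 / 15.5).
= √(8,490,700 / 15.5) = √547,787.0968 ≈ 740.126.

Q* ≈ 740.1 cartridges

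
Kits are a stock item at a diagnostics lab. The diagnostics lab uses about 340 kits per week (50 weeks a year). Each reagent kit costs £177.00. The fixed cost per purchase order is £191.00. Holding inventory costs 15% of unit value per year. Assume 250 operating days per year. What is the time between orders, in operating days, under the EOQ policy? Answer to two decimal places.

T ≈ 7.27 days

Annual demand D = 340 × 50 = 17,000.
Holding cost H = 0.15 × £177.00 = £26.5500 per unit per year.
The optimal lot size = √(2DS/H) = √(2 × 17,000 × 191 / 26.55) ≈ 494.57.
Cycle time = Q*/D × 250 = 494.57 / 17,000 × 250 ≈ 7.273 days.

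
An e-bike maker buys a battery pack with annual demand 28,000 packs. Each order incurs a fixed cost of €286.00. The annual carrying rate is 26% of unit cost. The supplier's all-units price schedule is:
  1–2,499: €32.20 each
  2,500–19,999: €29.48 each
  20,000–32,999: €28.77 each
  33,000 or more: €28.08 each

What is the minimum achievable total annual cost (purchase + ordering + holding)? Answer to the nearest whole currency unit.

TC* ≈ €838,224

Holding cost per unit per year at price C is H = 0.26·C.
Candidates are each tier's EOQ (if it falls in that tier) and each price-break quantity.
EOQ at €32.20 = 1383.1 (feasible in tier 1): TC = 28,000×€32.20 + (28,000/1383.1)×286 + (1383.1/2)×0.26×€32.20 = €913,179.55.
EOQ at €29.48 = 1445.5 < 2500, so use break Q=2500: TC = 28,000×€29.48 + (28,000/2500.0)×286 + (2500.0/2)×0.26×€29.48 = €838,224.20.
EOQ at €28.77 = 1463.3 < 20000, so use break Q=20000: TC = 28,000×€28.77 + (28,000/20000.0)×286 + (20000.0/2)×0.26×€28.77 = €880,762.40.
EOQ at €28.08 = 1481.1 < 33000, so use break Q=33000: TC = 28,000×€28.08 + (28,000/33000.0)×286 + (33000.0/2)×0.26×€28.08 = €906,945.87.
Lowest total cost among the candidates is at Q = 2500.0.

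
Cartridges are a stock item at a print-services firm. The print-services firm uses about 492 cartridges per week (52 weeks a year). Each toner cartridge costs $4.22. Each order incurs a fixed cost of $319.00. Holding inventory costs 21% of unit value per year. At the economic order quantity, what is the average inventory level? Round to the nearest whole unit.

Annual demand D = 492 × 52 = 25,584.
Holding cost H = 0.21 × $4.22 = $0.8862 per unit per year.
Q* = √(2DS/H) = √(2 × 25,584 × 319 / 0.8862) ≈ 4291.69.
Average inventory = Q*/2 ≈ 4291.69 / 2 = 2145.847.

Average inventory ≈ 2,146 cartridges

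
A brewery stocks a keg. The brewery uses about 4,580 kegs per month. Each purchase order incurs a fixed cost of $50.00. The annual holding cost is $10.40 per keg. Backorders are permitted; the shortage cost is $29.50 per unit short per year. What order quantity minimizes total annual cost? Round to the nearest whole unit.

Q* ≈ 845 kegs

Annual demand D = 4,580 × 12 = 54,960.
With planned backorders, Q* = √(2DS/H) · √((H+B)/B).
√(2DS/H) = √(2 × 54,960 × 50 / 10.4) = 726.954.
√((H+B)/B) = √((10.4+29.5)/29.5) = 1.1630.
Q* ≈ 845.439.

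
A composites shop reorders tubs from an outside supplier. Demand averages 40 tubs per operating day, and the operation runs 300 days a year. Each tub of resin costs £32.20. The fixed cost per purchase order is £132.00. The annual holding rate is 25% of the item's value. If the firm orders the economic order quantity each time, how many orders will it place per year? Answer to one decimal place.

Annual demand D = 40 × 300 = 12,000.
Holding cost H = 0.25 × £32.20 = £8.0500 per unit per year.
Q* = √(2DS/H) = √(2 × 12,000 × 132 / 8.05) ≈ 627.33.
Orders per year = D / Q* = 12,000 / 627.33 ≈ 19.129.

N ≈ 19.1 orders per year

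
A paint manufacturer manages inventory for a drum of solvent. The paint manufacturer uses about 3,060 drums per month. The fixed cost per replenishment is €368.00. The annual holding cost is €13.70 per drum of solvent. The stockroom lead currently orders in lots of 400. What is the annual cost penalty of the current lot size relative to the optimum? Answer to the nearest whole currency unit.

Extra cost ≈ €17,280 per year

Annual demand D = 3,060 × 12 = 36,720.
EOQ = √(2DS/H) = √(2 × 36,720 × 368 / 13.7) ≈ 1404.53.
Cost at Q* = (D/Q*)S + (Q*/2)H = √(2DSH) ≈ €19,242.01.
Cost at Q = 400: (36,720/400)×368 + (400/2)×13.7 = €33,782.40 + €2,740.00 = €36,522.40.
Excess = €36,522.40 − €19,242.01 = €17,280.39.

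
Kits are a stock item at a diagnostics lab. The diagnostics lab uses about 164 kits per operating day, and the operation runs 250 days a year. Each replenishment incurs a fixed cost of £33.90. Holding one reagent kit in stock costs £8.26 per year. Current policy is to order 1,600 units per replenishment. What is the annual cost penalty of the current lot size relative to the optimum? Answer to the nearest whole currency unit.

Annual demand D = 164 × 250 = 41,000.
EOQ = √(2DS/H) = √(2 × 41,000 × 33.9 / 8.26) ≈ 580.12.
Cost at Q* = (D/Q*)S + (Q*/2)H = √(2DSH) ≈ £4,791.78.
Cost at Q = 1,600: (41,000/1,600)×33.9 + (1,600/2)×8.26 = £868.69 + £6,608.00 = £7,476.69.
Excess = £7,476.69 − £4,791.78 = £2,684.91.

Extra cost ≈ £2,685 per year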